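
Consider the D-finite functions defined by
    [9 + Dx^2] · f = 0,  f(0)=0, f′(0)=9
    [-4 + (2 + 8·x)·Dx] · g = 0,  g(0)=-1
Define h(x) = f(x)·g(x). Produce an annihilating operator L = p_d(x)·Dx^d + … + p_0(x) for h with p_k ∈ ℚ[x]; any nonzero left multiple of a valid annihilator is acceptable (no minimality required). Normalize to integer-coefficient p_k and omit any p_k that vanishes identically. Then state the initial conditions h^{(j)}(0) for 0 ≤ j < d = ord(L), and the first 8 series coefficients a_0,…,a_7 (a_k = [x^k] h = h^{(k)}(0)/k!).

f: a_k = 0, 9, 0, -27/2, 0, 243/40, 0, -729/560, …
g: a_k = -1, -2, 2, -4, 10, -28, 84, -264, …
h₀=f·g: eliminate ⇒ L₀, order ≤ 2·1.
L = (21 + 72·x + 144·x^2) + (-4 - 16·x)·Dx + (1 + 8·x + 16·x^2)·Dx^2  (order 2).
h: a_k = 0, -9, -18, 63/2, -9, 2277/40, -4203/20, 355293/560, …
ICs: h(0) = 0, h′(0) = -9.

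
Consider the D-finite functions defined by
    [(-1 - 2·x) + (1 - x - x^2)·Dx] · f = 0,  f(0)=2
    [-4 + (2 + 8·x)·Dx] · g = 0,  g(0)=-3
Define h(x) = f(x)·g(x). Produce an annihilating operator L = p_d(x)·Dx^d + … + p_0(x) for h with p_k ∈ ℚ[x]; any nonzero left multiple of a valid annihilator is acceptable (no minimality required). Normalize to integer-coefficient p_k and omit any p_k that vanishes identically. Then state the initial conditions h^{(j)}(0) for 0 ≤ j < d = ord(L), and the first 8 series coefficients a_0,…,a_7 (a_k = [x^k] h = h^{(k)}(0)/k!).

f: a_k = 2, 2, 4, 6, 10, 16, 26, 42, …
g: a_k = -3, -6, 6, -12, 30, -84, 252, -792, …
h₀=f·g: eliminate ⇒ L₀, order ≤ 1·1.
L = (3 + 4·x + 6·x^2) + (-1 - 3·x + 5·x^2 + 4·x^3)·Dx  (order 1).
h: a_k = -6, -18, -12, -54, -6, -228, 270, -1542, …
ICs: h(0) = -6.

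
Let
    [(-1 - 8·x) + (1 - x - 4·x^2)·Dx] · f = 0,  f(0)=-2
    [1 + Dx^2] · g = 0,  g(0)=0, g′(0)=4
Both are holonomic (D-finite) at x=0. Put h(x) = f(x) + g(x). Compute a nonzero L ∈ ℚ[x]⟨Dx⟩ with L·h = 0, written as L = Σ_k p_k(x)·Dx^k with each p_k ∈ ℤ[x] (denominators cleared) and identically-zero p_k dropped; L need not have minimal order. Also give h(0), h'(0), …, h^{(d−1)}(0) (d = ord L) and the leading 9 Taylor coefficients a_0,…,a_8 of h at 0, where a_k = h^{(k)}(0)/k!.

L = (55 + 486·x + 553·x^2 + 1488·x^3 + 80·x^4 + 128·x^5) + (-11 - 11·x - 23·x^2 + 169·x^3 + 348·x^4 + 48·x^5 + 64·x^6)·Dx + (55 + 486·x + 553·x^2 + 1488·x^3 + 80·x^4 + 128·x^5)·Dx^2 + (-11 - 11·x - 23·x^2 + 169·x^3 + 348·x^4 + 48·x^5 + 64·x^6)·Dx^3  (order 3).
h: a_k = -2, 2, -10, -56/3, -58, -3899/30, -362, -1111321/1260, -2330, …
ICs: h(0) = -2, h′(0) = 2, h′′(0) = -20.

f: a_k = -2, -2, -10, -18, -58, -130, -362, -882, -2330, …
g: a_k = 0, 4, 0, -2/3, 0, 1/30, 0, -1/1260, 0, …
f+g: L₀ = lclm(L_f,L_g), ord ≤ 1+2.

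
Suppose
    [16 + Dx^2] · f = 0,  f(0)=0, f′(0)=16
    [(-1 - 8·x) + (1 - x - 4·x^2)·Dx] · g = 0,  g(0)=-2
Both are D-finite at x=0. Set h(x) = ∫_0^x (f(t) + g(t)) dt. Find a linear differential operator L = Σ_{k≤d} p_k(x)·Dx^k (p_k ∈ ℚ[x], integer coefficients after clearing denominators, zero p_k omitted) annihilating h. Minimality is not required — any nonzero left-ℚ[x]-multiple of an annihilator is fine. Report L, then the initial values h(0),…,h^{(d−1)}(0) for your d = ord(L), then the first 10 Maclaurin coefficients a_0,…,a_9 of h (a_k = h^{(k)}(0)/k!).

f: a_k = 0, 16, 0, -128/3, 0, 512/15, 0, -4096/315, 0, 8192/2835, …
g: a_k = -2, -2, -10, -18, -58, -130, -362, -882, -2330, -5858, …
h₀=f+g: left-lcm gives L₀, ord ≤ 3.
h=∫₀ˣh₀: take L = L₀·Dx.
L = (-560 - 4608·x - 1664·x^2 - 6144·x^3 - 10240·x^4 - 16384·x^5)·Dx + (208 - 272·x - 896·x^2 + 1408·x^3 + 1536·x^4 - 6144·x^5 - 8192·x^6)·Dx^2 + (-35 - 288·x - 104·x^2 - 384·x^3 - 640·x^4 - 1024·x^5)·Dx^3 + (13 - 17·x - 56·x^2 + 88·x^3 + 96·x^4 - 384·x^5 - 512·x^6)·Dx^4  (order 4).
h: a_k = 0, -2, 7, -10/3, -91/6, -58/5, -719/45, -362/7, -140963/1260, -2330/9, …
ICs: h(0) = 0, h′(0) = -2, h′′(0) = 14, h′′′(0) = -20.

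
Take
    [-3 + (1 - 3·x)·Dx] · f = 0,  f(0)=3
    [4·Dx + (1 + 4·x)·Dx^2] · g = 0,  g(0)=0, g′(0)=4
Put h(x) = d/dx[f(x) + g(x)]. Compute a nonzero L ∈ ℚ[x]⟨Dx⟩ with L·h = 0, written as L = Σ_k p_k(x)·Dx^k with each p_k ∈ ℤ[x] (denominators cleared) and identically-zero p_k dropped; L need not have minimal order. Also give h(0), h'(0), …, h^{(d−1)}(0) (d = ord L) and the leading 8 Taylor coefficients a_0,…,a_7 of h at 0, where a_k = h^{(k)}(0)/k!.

f: a_k = 3, 9, 27, 81, 243, 729, 2187, 6561, …
g: a_k = 0, 4, -8, 64/3, -64, 1024/5, -2048/3, 16384/7, …
h₀=f+g: left-lcm gives L₀, ord ≤ 3.
Differentiate: ansatz ord ≤ ord L₀ ⇒ L.
L = (204 + 144·x) + (11 + 312·x + 288·x^2)·Dx + (-5 - 11·x + 54·x^2 + 72·x^3)·Dx^2  (order 2).
h: a_k = 13, 38, 307, 716, 4669, 9026, 62311, 91928, …
ICs: h(0) = 13, h′(0) = 38.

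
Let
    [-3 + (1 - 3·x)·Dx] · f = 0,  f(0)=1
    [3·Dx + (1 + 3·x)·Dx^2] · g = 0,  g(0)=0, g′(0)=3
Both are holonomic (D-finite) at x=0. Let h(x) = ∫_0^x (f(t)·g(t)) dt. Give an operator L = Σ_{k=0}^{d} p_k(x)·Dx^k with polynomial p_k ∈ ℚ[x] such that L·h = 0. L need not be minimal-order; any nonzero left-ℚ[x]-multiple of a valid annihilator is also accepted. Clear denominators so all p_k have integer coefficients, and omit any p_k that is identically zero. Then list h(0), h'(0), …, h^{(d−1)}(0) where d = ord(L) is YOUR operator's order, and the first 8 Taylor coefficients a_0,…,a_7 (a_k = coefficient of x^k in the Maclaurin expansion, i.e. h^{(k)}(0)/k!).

f: a_k = 1, 3, 9, 27, 81, 243, 729, 2187, …
g: a_k = 0, 3, -9/2, 9, -81/4, 243/5, -243/2, 2187/7, …
Product ⇒ symmetric product L₀, ord ≤ 2.
Integrate: L := L₀·Dx.
L = 9·Dx + (3 + 27·x)·Dx^2 + (-1 + 9·x^2)·Dx^3  (order 3).
h: a_k = 0, 0, 3/2, 3/2, 45/8, 189/20, 1269/40, 8991/140, …
ICs: h(0) = 0, h′(0) = 0, h′′(0) = 3.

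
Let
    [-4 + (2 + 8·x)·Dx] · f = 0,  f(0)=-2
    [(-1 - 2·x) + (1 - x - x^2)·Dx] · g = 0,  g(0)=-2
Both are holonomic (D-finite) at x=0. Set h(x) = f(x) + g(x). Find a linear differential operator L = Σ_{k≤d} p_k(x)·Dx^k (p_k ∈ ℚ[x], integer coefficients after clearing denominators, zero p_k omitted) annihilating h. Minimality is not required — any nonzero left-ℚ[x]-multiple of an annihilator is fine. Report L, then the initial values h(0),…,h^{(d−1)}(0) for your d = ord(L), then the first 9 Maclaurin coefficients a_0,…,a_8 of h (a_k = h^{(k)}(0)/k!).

L = (12 + 48·x + 48·x^2 + 40·x^3) + (-8 - 30·x - 114·x^2 - 152·x^3 - 100·x^4)·Dx + (-1 + 5·x + 39·x^2 - 6·x^3 - 82·x^4 - 40·x^5)·Dx^2  (order 2).
h: a_k = -4, -6, 0, -14, 10, -72, 142, -570, 1648, …
ICs: h(0) = -4, h′(0) = -6.

f: a_k = -2, -4, 4, -8, 20, -56, 168, -528, 1716, …
g: a_k = -2, -2, -4, -6, -10, -16, -26, -42, -68, …
Sum ⇒ L₀ = lclm(L_f,L_g) in ℚ(x)⟨Dx⟩.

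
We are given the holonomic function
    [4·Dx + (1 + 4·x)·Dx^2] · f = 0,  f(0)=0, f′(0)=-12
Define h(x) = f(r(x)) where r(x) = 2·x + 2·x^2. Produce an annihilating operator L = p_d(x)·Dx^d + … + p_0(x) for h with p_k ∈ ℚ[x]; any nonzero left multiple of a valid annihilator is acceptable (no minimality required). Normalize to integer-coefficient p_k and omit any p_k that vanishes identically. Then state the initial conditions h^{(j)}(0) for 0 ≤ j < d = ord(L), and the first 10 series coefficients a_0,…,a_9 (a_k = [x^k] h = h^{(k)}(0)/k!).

L = (6 + 16·x + 16·x^2)·Dx + (1 + 10·x + 24·x^2 + 16·x^3)·Dx^2  (order 2).
h: a_k = 0, -24, 72, -320, 1632, -44544/5, 50688, -2076672/7, 1772544, -32276480/3, …
ICs: h(0) = 0, h′(0) = -24.

f: a_k = 0, -12, 24, -64, 192, -3072/5, 2048, -49152/7, 24576, -262144/3, …
h₀=f(r): pull back L_f along r ⇒ L₀.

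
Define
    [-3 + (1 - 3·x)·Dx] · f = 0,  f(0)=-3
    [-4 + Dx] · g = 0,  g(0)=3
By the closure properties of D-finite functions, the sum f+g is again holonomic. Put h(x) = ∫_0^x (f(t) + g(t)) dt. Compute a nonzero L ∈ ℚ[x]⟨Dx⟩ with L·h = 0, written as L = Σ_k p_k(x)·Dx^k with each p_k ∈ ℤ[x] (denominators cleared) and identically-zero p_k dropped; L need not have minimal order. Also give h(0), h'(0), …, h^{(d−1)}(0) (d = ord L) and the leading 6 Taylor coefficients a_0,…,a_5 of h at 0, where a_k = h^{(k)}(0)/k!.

L = (-24 - 144·x)·Dx + (2 + 96·x - 144·x^2)·Dx^2 + (1 - 15·x + 36·x^2)·Dx^3  (order 3).
h: a_k = 0, 0, 3/2, -1, -49/4, -211/5, …
ICs: h(0) = 0, h′(0) = 0, h′′(0) = 3.

f: a_k = -3, -9, -27, -81, -243, -729, …
g: a_k = 3, 12, 24, 32, 32, 128/5, …
Sum ⇒ L₀ = lclm(L_f,L_g) in ℚ(x)⟨Dx⟩.
Integrate: L := L₀·Dx.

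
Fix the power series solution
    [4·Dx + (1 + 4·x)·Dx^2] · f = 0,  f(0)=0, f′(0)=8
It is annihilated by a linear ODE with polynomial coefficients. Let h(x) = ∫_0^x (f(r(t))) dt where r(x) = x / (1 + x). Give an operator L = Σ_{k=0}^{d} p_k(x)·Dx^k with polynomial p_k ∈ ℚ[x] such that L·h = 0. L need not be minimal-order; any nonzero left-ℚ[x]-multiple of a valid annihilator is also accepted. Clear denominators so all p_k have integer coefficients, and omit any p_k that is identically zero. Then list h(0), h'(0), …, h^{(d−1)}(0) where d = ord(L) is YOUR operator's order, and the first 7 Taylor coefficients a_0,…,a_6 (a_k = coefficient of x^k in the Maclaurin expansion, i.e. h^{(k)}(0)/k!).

f: a_k = 0, 8, -16, 128/3, -128, 2048/5, -4096/3, …
Change of var in L_f (x↦r) gives L₀.
Integrate: L := L₀·Dx.
L = (6 + 10·x)·Dx^2 + (1 + 6·x + 5·x^2)·Dx^3  (order 3).
h: a_k = 0, 0, 4, -8, 62/3, -312/5, 3124/15, …
ICs: h(0) = 0, h′(0) = 0, h′′(0) = 8.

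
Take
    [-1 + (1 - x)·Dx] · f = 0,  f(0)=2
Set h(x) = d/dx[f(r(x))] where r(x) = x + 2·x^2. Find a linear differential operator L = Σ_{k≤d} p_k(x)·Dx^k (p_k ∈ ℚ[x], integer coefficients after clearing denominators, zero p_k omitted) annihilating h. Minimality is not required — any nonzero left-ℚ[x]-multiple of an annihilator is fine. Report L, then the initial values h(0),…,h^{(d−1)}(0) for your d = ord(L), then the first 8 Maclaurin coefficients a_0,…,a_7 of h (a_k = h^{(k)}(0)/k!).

f: a_k = 2, 2, 2, 2, 2, 2, 2, 2, …
f∘r: x↦r, Dx↦Dx/r' in L_f ⇒ L₀.
h₀' ⇒ L via d/dx closure of L₀.
L = (6 + 12·x + 24·x^2) + (-1 - 3·x + 6·x^2 + 8·x^3)·Dx  (order 1).
h: a_k = 2, 12, 30, 88, 210, 516, 1190, 2736, …
ICs: h(0) = 2.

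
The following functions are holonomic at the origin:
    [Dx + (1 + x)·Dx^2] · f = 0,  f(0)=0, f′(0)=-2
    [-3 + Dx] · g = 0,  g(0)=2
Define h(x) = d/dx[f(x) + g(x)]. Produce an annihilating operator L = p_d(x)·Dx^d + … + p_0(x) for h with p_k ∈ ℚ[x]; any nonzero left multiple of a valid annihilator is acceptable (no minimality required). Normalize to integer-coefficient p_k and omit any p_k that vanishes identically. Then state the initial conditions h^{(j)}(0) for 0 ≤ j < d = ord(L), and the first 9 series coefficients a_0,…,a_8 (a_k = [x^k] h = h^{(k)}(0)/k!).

f: a_k = 0, -2, 1, -2/3, 1/2, -2/5, 1/3, -2/7, 1/4, …
g: a_k = 2, 6, 9, 9, 27/4, 81/20, 81/40, 243/280, 729/2240, …
Sum ⇒ L₀ = lclm(L_f,L_g) in ℚ(x)⟨Dx⟩.
Differentiate: ansatz ord ≤ ord L₀ ⇒ L.
L = (-15 - 9·x) + (-7 - 18·x - 9·x^2)·Dx + (4 + 7·x + 3·x^2)·Dx^2  (order 2).
h: a_k = 4, 20, 25, 29, 73/4, 283/20, 163/40, 1289/280, -2293/2240, …
ICs: h(0) = 4, h′(0) = 20.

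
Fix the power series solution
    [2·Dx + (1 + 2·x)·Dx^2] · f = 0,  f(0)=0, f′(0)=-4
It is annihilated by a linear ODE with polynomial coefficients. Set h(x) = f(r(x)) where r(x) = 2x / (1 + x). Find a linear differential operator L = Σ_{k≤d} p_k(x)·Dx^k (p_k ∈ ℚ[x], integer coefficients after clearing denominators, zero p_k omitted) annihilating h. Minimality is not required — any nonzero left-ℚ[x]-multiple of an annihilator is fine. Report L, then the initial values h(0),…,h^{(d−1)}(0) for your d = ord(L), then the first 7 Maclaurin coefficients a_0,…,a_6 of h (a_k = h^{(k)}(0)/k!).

f: a_k = 0, -4, 4, -16/3, 8, -64/5, 64/3, …
h₀=f(r): pull back L_f along r ⇒ L₀.
L = (6 + 10·x)·Dx + (1 + 6·x + 5·x^2)·Dx^2  (order 2).
h: a_k = 0, -8, 24, -248/3, 312, -6248/5, 5208, …
ICs: h(0) = 0, h′(0) = -8.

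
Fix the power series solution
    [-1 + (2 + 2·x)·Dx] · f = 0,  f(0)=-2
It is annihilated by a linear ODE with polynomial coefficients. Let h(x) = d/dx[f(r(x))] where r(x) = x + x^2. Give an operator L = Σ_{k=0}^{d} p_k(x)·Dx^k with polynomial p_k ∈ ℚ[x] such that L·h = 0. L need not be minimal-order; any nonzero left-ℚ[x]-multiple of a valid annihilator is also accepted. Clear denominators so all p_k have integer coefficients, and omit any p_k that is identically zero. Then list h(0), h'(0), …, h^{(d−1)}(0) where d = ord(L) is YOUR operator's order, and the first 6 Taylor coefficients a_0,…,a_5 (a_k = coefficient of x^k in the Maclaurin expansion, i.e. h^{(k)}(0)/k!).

f: a_k = -2, -1, 1/4, -1/8, 5/64, -7/128, …
Change of var in L_f (x↦r) gives L₀.
h₀' ⇒ L via d/dx closure of L₀.
L = 3 + (-2 - 6·x - 6·x^2 - 4·x^3)·Dx  (order 1).
h: a_k = -1, -3/2, 9/8, -3/16, -75/128, 171/256, …
ICs: h(0) = -1.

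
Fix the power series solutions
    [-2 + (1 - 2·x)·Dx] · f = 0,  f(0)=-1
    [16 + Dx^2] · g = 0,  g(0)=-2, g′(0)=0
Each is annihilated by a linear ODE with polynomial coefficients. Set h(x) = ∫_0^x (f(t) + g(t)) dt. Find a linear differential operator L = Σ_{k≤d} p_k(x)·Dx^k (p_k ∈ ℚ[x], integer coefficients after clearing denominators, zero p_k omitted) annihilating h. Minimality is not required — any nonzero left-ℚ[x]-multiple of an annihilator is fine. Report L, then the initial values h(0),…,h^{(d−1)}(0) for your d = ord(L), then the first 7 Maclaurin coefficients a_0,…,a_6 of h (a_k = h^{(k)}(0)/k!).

f: a_k = -1, -2, -4, -8, -16, -32, -64, …
g: a_k = -2, 0, 16, 0, -64/3, 0, 512/45, …
Sum ⇒ L₀ = lclm(L_f,L_g) in ℚ(x)⟨Dx⟩.
h=∫₀ˣh₀: take L = L₀·Dx.
L = (160 - 256·x + 256·x^2)·Dx + (-48 + 224·x - 384·x^2 + 256·x^3)·Dx^2 + (10 - 16·x + 16·x^2)·Dx^3 + (-3 + 14·x - 24·x^2 + 16·x^3)·Dx^4  (order 4).
h: a_k = 0, -3, -1, 4, -2, -112/15, -16/3, …
ICs: h(0) = 0, h′(0) = -3, h′′(0) = -2, h′′′(0) = 24.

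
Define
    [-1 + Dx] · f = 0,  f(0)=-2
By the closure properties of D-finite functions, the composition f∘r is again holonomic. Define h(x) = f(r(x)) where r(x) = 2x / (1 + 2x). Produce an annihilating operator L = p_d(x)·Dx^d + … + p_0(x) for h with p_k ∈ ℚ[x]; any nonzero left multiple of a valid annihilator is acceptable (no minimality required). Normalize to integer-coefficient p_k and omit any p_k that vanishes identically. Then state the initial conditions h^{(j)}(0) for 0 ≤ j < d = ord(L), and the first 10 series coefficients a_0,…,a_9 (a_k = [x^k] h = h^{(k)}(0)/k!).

L = -2 + (1 + 4·x + 4·x^2)·Dx  (order 1).
h: a_k = -2, -4, 4, -8/3, -4/3, 152/15, -1208/45, 17456/315, -31364/315, 452152/2835, …
ICs: h(0) = -2.

f: a_k = -2, -2, -1, -1/3, -1/12, -1/60, -1/360, -1/2520, -1/20160, -1/181440, …
Change of var in L_f (x↦r) gives L₀.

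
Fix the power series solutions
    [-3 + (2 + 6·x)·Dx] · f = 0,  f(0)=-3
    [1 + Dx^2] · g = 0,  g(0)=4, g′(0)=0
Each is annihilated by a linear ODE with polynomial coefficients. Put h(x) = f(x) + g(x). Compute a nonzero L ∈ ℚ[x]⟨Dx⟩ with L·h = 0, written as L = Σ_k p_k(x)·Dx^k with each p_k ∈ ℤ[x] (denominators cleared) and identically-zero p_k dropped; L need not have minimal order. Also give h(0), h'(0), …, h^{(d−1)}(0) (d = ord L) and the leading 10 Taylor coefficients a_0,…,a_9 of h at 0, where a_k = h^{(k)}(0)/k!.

f: a_k = -3, -9/2, 27/8, -81/16, 1215/128, -5103/256, 45927/1024, -216513/2048, 8444007/32768, -42220035/65536, …
g: a_k = 4, 0, -2, 0, 1/6, 0, -1/180, 0, 1/10080, 0, …
Weyl lclm of L_f,L_g ⇒ L₀ (ord ≤ 3).
L = (-93 - 72·x - 108·x^2) + (-10 + 18·x + 216·x^2 + 216·x^3)·Dx + (-93 - 72·x - 108·x^2)·Dx^2 + (-10 + 18·x + 216·x^2 + 216·x^3)·Dx^3  (order 3).
h: a_k = 1, -9/2, 11/8, -81/16, 3709/384, -5103/256, 2066459/46080, -216513/2048, 2659863229/10321920, -42220035/65536, …
ICs: h(0) = 1, h′(0) = -9/2, h′′(0) = 11/4.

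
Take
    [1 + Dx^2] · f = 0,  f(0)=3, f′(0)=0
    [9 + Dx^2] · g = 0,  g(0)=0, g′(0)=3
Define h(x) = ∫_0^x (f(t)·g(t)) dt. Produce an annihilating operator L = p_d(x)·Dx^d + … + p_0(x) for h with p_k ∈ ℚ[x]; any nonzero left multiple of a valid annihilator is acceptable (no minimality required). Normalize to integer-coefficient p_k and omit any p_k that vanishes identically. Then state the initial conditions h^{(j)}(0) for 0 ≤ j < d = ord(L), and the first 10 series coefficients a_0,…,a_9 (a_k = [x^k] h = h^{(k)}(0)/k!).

f: a_k = 3, 0, -3/2, 0, 1/8, 0, -1/240, 0, 1/13440, 0, …
g: a_k = 0, 3, 0, -9/2, 0, 81/40, 0, -243/560, 0, 243/4480, …
L₀ := L_f ⊗_s L_g (sym. prod.), ord ≤ 4.
h=∫₀ˣh₀: take L = L₀·Dx.
L = 64·Dx + 20·Dx^3 + Dx^5  (order 5).
h: a_k = 0, 0, 9/2, 0, -9/2, 0, 11/5, 0, -43/70, 0, …
ICs: h(0) = 0, h′(0) = 0, h′′(0) = 9, h′′′(0) = 0, h′′′′(0) = -108.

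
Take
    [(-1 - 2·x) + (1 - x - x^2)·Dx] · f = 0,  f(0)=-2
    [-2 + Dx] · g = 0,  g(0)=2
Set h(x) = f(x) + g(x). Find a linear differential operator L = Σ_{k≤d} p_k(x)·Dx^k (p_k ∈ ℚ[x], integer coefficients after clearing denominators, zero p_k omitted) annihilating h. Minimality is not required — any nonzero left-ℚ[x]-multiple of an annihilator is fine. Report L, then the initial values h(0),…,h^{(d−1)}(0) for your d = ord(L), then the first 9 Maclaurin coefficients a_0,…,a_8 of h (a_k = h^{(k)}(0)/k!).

L = (-4 - 8·x - 24·x^2 - 8·x^3) + (14·x + 10·x^2 - 8·x^3 - 4·x^4)·Dx + (1 - 5·x + x^2 + 6·x^3 + 2·x^4)·Dx^2  (order 2).
h: a_k = 0, 2, 0, -10/3, -26/3, -232/15, -1162/45, -13214/315, -21416/315, …
ICs: h(0) = 0, h′(0) = 2.

f: a_k = -2, -2, -4, -6, -10, -16, -26, -42, -68, …
g: a_k = 2, 4, 4, 8/3, 4/3, 8/15, 8/45, 16/315, 4/315, …
f+g: L₀ = lclm(L_f,L_g), ord ≤ 1+1.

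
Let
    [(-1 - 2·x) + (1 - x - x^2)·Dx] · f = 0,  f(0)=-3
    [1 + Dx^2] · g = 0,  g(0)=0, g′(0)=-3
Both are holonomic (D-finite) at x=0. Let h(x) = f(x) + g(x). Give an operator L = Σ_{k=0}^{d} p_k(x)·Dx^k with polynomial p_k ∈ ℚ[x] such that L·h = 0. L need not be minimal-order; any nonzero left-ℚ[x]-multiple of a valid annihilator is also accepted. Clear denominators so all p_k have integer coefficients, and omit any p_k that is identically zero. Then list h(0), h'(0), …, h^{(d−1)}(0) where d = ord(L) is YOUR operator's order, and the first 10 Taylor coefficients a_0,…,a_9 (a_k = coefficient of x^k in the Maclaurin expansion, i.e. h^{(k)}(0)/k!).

f: a_k = -3, -3, -6, -9, -15, -24, -39, -63, -102, -165, …
g: a_k = 0, -3, 0, 1/2, 0, -1/40, 0, 1/1680, 0, -1/120960, …
Weyl lclm of L_f,L_g ⇒ L₀ (ord ≤ 3).
L = (19 + 48·x + 31·x^2 + 24·x^3 + 5·x^4 + 2·x^5) + (-5 + x + 4·x^2 + 7·x^3 + 6·x^4 + 3·x^5 + x^6)·Dx + (19 + 48·x + 31·x^2 + 24·x^3 + 5·x^4 + 2·x^5)·Dx^2 + (-5 + x + 4·x^2 + 7·x^3 + 6·x^4 + 3·x^5 + x^6)·Dx^3  (order 3).
h: a_k = -3, -6, -6, -17/2, -15, -961/40, -39, -105839/1680, -102, -19958401/120960, …
ICs: h(0) = -3, h′(0) = -6, h′′(0) = -12.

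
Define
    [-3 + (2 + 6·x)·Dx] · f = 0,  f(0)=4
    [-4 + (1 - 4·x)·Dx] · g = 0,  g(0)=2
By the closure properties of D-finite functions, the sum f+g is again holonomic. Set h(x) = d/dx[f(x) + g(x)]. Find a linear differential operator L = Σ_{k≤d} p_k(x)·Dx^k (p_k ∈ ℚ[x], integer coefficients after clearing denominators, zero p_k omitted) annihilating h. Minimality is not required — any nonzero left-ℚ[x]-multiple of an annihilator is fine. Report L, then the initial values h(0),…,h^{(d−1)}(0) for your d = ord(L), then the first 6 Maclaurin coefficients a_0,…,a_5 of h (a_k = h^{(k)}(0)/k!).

f: a_k = 4, 6, -9/2, 27/4, -405/32, 1701/64, …
g: a_k = 2, 8, 32, 128, 512, 2048, …
L₀ := lclm(L_f,L_g); ord L₀ ≤ 1+1.
Differentiate: ansatz ord ≤ ord L₀ ⇒ L.
L = (-792 - 864·x) + (-357 - 2520·x - 3024·x^2)·Dx + (38 + 34·x - 528·x^2 - 864·x^3)·Dx^2  (order 2).
h: a_k = 14, 55, 1617/4, 15979/8, 663865/64, 6245529/128, …
ICs: h(0) = 14, h′(0) = 55.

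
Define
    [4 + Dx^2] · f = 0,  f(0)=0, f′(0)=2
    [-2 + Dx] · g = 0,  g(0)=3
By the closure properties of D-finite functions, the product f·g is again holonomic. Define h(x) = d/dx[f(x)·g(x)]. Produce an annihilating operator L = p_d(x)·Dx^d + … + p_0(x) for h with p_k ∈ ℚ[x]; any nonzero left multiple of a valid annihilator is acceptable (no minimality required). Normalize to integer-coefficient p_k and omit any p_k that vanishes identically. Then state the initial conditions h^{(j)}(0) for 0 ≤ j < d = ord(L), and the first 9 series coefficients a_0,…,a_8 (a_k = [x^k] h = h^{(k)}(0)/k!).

L = 8 - 4·Dx + Dx^2  (order 2).
h: a_k = 6, 24, 24, 0, -16, -64/5, -64/15, 0, 64/105, …
ICs: h(0) = 6, h′(0) = 24.

f: a_k = 0, 2, 0, -4/3, 0, 4/15, 0, -8/315, 0, …
g: a_k = 3, 6, 6, 4, 2, 4/5, 4/15, 8/105, 2/105, …
f·g: L₀ = L_f ⊗_s L_g, ord ≤ 2·1.
Differentiate: ansatz ord ≤ ord L₀ ⇒ L.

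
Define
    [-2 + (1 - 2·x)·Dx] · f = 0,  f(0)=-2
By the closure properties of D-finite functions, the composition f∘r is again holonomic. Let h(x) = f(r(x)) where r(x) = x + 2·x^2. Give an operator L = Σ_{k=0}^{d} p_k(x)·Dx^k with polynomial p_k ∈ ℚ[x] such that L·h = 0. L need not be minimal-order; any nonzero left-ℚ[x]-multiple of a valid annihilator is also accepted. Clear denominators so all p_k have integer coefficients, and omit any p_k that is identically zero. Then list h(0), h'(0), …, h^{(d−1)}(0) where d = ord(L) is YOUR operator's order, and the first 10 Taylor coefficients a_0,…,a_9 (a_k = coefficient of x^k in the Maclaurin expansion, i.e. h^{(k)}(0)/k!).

f: a_k = -2, -4, -8, -16, -32, -64, -128, -256, -512, -1024, …
h₀=f(r): pull back L_f along r ⇒ L₀.
L = (2 + 8·x) + (-1 + 2·x + 4·x^2)·Dx  (order 1).
h: a_k = -2, -4, -16, -48, -160, -512, -1664, -5376, -17408, -56320, …
ICs: h(0) = -2.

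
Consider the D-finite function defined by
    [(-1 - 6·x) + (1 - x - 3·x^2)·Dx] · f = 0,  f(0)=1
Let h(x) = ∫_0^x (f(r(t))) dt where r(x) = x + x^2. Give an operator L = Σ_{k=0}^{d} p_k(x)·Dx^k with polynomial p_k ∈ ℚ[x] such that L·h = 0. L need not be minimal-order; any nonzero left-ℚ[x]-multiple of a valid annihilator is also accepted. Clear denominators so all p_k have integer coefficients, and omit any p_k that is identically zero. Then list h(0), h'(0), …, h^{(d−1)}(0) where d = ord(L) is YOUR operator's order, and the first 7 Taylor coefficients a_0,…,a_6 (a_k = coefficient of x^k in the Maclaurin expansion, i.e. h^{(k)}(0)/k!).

L = (1 + 8·x + 18·x^2 + 12·x^3)·Dx + (-1 + x + 4·x^2 + 6·x^3 + 3·x^4)·Dx^2  (order 2).
h: a_k = 0, 1, 1/2, 5/3, 15/4, 44/5, 137/6, …
ICs: h(0) = 0, h′(0) = 1.

f: a_k = 1, 1, 4, 7, 19, 40, 97, …
L₀ from L_f via x↦r, Dx↦r'^{-1}Dx.
∫: right-multiply L₀ by Dx.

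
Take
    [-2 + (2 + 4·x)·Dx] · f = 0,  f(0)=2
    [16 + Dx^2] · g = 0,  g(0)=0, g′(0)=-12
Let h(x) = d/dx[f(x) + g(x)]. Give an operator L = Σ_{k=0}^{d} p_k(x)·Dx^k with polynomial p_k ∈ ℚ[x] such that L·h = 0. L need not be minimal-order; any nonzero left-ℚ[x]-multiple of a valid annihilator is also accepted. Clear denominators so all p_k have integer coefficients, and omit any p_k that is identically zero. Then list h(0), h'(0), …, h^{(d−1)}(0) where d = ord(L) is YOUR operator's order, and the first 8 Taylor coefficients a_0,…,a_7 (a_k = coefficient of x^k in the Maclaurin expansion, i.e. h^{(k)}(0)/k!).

f: a_k = 2, 2, -1, 1, -5/4, 7/4, -21/8, 33/8, …
g: a_k = 0, -12, 0, 32, 0, -128/5, 0, 1024/105, …
f+g: L₀ = lclm(L_f,L_g), ord ≤ 1+2.
h=h₀': d/dx-closure on L₀ ⇒ L.
L = (-496 - 1024·x - 1024·x^2) + (-304 - 1632·x - 3072·x^2 - 2048·x^3)·Dx + (-31 - 64·x - 64·x^2)·Dx^2 + (-19 - 102·x - 192·x^2 - 128·x^3)·Dx^3  (order 3).
h: a_k = -10, -2, 99, -5, -477/4, -63/4, 11657/120, -429/8, …
ICs: h(0) = -10, h′(0) = -2, h′′(0) = 198.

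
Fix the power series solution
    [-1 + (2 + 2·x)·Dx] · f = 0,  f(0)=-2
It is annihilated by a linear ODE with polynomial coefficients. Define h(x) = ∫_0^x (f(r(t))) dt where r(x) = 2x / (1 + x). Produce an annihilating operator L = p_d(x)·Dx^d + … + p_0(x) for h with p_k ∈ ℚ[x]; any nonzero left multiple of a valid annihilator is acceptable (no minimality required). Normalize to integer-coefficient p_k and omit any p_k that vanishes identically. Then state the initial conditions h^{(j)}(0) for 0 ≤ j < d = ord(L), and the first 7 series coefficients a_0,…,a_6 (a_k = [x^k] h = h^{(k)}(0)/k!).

f: a_k = -2, -1, 1/4, -1/8, 5/64, -7/128, 21/512, …
L₀ from L_f via x↦r, Dx↦r'^{-1}Dx.
Integrate: L := L₀·Dx.
L = -Dx + (1 + 4·x + 3·x^2)·Dx^2  (order 2).
h: a_k = 0, -2, -1, 1, -5/4, 37/20, -25/8, …
ICs: h(0) = 0, h′(0) = -2.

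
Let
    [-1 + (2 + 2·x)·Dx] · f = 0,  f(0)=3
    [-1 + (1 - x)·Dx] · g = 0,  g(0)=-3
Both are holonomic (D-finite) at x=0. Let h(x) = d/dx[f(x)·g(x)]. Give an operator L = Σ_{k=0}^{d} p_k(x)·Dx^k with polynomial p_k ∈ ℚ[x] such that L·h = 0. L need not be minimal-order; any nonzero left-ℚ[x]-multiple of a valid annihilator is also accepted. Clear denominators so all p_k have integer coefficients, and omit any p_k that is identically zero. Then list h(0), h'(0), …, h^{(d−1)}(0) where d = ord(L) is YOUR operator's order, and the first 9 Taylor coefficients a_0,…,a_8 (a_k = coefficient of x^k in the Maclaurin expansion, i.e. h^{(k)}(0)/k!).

f: a_k = 3, 3/2, -3/8, 3/16, -15/128, 21/256, -63/1024, 99/2048, -1287/32768, …
g: a_k = -3, -3, -3, -3, -3, -3, -3, -3, -3, …
f·g: L₀ = L_f ⊗_s L_g, ord ≤ 1·1.
Differentiate: ansatz ord ≤ ord L₀ ⇒ L.
L = (11 + 18·x + 3·x^2) + (-6 - 2·x + 6·x^2 + 2·x^3)·Dx  (order 1).
h: a_k = -27/2, -99/4, -621/16, -1611/32, -16425/256, -38853/512, -183393/2048, -415323/4096, -7533729/65536, …
ICs: h(0) = -27/2.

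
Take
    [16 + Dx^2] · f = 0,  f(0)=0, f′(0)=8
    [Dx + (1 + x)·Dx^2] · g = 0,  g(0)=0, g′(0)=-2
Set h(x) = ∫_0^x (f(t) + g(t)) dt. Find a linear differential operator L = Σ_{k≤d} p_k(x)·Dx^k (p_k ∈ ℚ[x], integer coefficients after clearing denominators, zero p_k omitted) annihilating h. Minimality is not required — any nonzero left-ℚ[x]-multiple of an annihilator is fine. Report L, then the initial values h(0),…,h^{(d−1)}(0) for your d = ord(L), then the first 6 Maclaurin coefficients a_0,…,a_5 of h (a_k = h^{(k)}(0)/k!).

f: a_k = 0, 8, 0, -64/3, 0, 256/15, …
g: a_k = 0, -2, 1, -2/3, 1/2, -2/5, …
h₀=f+g: left-lcm gives L₀, ord ≤ 4.
h=∫₀ˣh₀: take L = L₀·Dx.
L = (176 + 256·x + 128·x^2)·Dx^2 + (144 + 400·x + 384·x^2 + 128·x^3)·Dx^3 + (11 + 16·x + 8·x^2)·Dx^4 + (9 + 25·x + 24·x^2 + 8·x^3)·Dx^5  (order 5).
h: a_k = 0, 0, 3, 1/3, -11/2, 1/10, …
ICs: h(0) = 0, h′(0) = 0, h′′(0) = 6, h′′′(0) = 2, h′′′′(0) = -132.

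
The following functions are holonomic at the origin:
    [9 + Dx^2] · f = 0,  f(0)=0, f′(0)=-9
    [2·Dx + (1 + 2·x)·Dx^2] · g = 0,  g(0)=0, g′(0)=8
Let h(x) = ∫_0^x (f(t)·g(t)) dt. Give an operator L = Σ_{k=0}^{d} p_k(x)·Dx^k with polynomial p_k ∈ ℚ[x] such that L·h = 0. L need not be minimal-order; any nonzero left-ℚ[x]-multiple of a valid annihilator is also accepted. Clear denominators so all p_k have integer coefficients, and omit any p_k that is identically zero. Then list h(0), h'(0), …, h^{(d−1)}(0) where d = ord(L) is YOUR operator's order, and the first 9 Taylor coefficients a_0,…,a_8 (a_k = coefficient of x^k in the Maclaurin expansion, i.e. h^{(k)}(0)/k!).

L = (63 + 1053·x + 3969·x^2 + 5832·x^3 + 2916·x^4)·Dx + (63 + 450·x + 972·x^2 + 648·x^3)·Dx^2 + (25 + 270·x + 918·x^2 + 1296·x^3 + 648·x^4)·Dx^3 + (7 + 50·x + 108·x^2 + 72·x^3)·Dx^4 + (2 + 17·x + 53·x^2 + 72·x^3 + 36·x^4)·Dx^5  (order 5).
h: a_k = 0, 0, 0, -24, 18, 12/5, 6, -135/7, 1083/40, …
ICs: h(0) = 0, h′(0) = 0, h′′(0) = 0, h′′′(0) = -144, h′′′′(0) = 432.

f: a_k = 0, -9, 0, 27/2, 0, -243/40, 0, 729/560, 0, …
g: a_k = 0, 8, -8, 32/3, -16, 128/5, -128/3, 512/7, -128, …
h₀=f·g: eliminate ⇒ L₀, order ≤ 2·2.
h=∫h₀ ⇒ L = L₀·Dx.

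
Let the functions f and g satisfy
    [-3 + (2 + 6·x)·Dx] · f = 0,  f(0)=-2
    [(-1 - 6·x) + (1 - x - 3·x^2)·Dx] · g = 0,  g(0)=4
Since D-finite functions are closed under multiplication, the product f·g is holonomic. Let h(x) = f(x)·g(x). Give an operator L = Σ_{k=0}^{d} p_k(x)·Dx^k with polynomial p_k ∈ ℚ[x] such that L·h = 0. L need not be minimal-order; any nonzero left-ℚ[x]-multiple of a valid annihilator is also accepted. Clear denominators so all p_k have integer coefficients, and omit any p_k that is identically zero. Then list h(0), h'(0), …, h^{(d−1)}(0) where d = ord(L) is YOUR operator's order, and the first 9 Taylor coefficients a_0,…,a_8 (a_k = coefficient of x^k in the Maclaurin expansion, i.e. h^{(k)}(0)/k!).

L = (5 + 15·x + 27·x^2) + (-2 - 4·x + 12·x^2 + 18·x^3)·Dx  (order 1).
h: a_k = -8, -20, -35, -217/2, -3011/16, -18139/32, -129511/128, -766529/256, -21882851/4096, …
ICs: h(0) = -8.

f: a_k = -2, -3, 9/4, -27/8, 405/64, -1701/128, 15309/512, -72171/1024, 2814669/16384, …
g: a_k = 4, 4, 16, 28, 76, 160, 388, 868, 2032, …
f·g: L₀ = L_f ⊗_s L_g, ord ≤ 1·1.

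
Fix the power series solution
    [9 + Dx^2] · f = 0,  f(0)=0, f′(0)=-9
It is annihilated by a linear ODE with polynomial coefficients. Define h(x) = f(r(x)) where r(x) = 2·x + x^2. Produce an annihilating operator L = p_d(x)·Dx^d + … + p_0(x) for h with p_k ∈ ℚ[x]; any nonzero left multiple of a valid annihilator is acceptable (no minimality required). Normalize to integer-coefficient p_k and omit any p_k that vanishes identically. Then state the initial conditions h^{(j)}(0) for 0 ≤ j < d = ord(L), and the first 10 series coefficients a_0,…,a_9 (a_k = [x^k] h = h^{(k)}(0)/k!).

f: a_k = 0, -9, 0, 27/2, 0, -243/40, 0, 729/560, 0, -729/4480, …
Substitute x→r, Dx→(1/r')Dx; clear ⇒ L₀.
L = (36 + 108·x + 108·x^2 + 36·x^3) - Dx + (1 + x)·Dx^2  (order 2).
h: a_k = 0, -18, -9, 108, 162, -567/5, -945/2, -11178/35, 1701/5, 102303/140, …
ICs: h(0) = 0, h′(0) = -18.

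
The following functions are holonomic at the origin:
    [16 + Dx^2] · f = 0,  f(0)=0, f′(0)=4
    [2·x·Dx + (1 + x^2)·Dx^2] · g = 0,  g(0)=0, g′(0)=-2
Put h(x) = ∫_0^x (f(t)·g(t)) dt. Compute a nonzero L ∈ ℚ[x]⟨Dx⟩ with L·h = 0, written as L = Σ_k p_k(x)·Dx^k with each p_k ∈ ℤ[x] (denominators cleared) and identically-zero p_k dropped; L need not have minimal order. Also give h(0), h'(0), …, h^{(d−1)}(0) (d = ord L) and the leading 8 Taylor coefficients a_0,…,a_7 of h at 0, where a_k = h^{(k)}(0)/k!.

L = (5440 + 19136·x^2 + 25856·x^4 + 16384·x^6 + 4096·x^8)·Dx + (1152·x + 3200·x^3 + 3072·x^5 + 1024·x^7)·Dx^2 + (612 + 2252·x^2 + 3168·x^4 + 2048·x^6 + 512·x^8)·Dx^3 + (72·x + 200·x^3 + 192·x^5 + 64·x^7)·Dx^4 + (17 + 66·x^2 + 97·x^4 + 64·x^6 + 16·x^8)·Dx^5  (order 5).
h: a_k = 0, 0, 0, -8/3, 0, 24/5, 0, -232/63, …
ICs: h(0) = 0, h′(0) = 0, h′′(0) = 0, h′′′(0) = -16, h′′′′(0) = 0.

f: a_k = 0, 4, 0, -32/3, 0, 128/15, 0, -1024/315, …
g: a_k = 0, -2, 0, 2/3, 0, -2/5, 0, 2/7, …
Product ⇒ symmetric product L₀, ord ≤ 4.
∫: right-multiply L₀ by Dx.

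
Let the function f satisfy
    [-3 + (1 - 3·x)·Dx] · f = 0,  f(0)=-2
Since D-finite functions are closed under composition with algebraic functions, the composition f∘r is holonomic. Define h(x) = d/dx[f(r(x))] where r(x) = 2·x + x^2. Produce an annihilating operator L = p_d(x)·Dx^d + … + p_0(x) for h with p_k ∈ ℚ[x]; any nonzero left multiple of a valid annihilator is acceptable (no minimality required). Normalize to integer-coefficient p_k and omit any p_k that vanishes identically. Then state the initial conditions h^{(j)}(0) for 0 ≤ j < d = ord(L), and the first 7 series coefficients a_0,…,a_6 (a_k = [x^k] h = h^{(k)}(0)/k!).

f: a_k = -2, -6, -18, -54, -162, -486, -1458, …
f∘r: x↦r, Dx↦Dx/r' in L_f ⇒ L₀.
h=h₀': d/dx-closure on L₀ ⇒ L.
L = (13 + 18·x + 9·x^2) + (-1 + 5·x + 9·x^2 + 3·x^3)·Dx  (order 1).
h: a_k = -12, -156, -1512, -13032, -105300, -816804, -6159888, …
ICs: h(0) = -12.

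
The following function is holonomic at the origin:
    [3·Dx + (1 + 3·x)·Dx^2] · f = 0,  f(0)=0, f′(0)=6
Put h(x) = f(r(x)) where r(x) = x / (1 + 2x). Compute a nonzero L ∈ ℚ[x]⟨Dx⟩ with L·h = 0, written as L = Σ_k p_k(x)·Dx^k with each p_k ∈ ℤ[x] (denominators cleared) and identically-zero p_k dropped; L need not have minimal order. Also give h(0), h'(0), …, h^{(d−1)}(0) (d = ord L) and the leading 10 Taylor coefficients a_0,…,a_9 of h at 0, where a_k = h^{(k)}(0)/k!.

L = (7 + 20·x)·Dx + (1 + 7·x + 10·x^2)·Dx^2  (order 2).
h: a_k = 0, 6, -21, 78, -609/2, 6186/5, -5187, 155994/7, -390369/4, 433914, …
ICs: h(0) = 0, h′(0) = 6.

f: a_k = 0, 6, -9, 18, -81/2, 486/5, -243, 4374/7, -6561/4, 4374, …
f∘r: x↦r, Dx↦Dx/r' in L_f ⇒ L₀.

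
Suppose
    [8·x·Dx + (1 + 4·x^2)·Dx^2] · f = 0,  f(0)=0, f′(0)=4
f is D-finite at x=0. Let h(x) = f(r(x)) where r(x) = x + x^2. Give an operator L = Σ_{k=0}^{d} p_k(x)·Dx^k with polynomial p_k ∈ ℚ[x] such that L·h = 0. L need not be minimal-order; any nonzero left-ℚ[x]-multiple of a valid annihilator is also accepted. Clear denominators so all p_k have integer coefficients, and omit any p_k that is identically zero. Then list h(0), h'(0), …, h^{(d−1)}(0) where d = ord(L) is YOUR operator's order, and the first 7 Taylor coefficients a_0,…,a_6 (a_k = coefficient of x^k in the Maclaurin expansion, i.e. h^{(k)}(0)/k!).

L = (-2 + 8·x + 32·x^2 + 48·x^3 + 24·x^4)·Dx + (1 + 2·x + 4·x^2 + 16·x^3 + 20·x^4 + 8·x^5)·Dx^2  (order 2).
h: a_k = 0, 4, 4, -16/3, -16, -16/5, 176/3, …
ICs: h(0) = 0, h′(0) = 4.

f: a_k = 0, 4, 0, -16/3, 0, 64/5, 0, …
h₀=f(r): pull back L_f along r ⇒ L₀.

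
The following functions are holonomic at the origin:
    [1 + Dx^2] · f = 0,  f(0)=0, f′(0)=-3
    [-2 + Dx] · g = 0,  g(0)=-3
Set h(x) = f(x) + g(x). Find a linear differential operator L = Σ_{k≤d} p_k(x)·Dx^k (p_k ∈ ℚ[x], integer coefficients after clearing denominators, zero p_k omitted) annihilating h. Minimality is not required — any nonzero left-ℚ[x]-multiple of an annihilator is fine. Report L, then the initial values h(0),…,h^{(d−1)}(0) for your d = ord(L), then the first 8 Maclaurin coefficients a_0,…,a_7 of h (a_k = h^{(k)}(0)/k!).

f: a_k = 0, -3, 0, 1/2, 0, -1/40, 0, 1/1680, …
g: a_k = -3, -6, -6, -4, -2, -4/5, -4/15, -8/105, …
h₀=f+g: left-lcm gives L₀, ord ≤ 3.
L = -2 + Dx - 2·Dx^2 + Dx^3  (order 3).
h: a_k = -3, -9, -6, -7/2, -2, -33/40, -4/15, -127/1680, …
ICs: h(0) = -3, h′(0) = -9, h′′(0) = -12.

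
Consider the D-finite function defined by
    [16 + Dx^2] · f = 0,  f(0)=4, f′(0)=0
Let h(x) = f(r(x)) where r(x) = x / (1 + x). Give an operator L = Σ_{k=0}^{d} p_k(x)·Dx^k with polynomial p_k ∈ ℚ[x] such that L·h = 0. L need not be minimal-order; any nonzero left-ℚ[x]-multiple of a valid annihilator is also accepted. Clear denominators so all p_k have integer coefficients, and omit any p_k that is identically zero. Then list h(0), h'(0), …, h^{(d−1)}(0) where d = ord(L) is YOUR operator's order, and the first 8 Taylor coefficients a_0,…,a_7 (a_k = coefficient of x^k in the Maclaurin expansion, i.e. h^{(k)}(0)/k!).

L = 16 + (2 + 6·x + 6·x^2 + 2·x^3)·Dx + (1 + 4·x + 6·x^2 + 4·x^3 + x^4)·Dx^2  (order 2).
h: a_k = 4, 0, -32, 64, -160/3, -128/3, 10976/45, -2624/5, …
ICs: h(0) = 4, h′(0) = 0.

f: a_k = 4, 0, -32, 0, 128/3, 0, -1024/45, 0, …
f∘r: x↦r, Dx↦Dx/r' in L_f ⇒ L₀.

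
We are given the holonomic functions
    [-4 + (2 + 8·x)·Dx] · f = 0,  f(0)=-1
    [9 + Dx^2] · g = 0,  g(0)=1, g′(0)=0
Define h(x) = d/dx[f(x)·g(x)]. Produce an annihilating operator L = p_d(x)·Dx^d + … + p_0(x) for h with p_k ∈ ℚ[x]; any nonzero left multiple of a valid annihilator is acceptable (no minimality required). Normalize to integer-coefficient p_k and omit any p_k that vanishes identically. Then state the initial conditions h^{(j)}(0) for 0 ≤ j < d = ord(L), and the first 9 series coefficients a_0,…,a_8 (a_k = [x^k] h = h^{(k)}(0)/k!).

f: a_k = -1, -2, 2, -4, 10, -28, 84, -264, 858, …
g: a_k = 1, 0, -9/2, 0, 27/8, 0, -81/80, 0, 729/4480, …
Product ⇒ symmetric product L₀, ord ≤ 2.
h=h₀': d/dx-closure on L₀ ⇒ L.
L = (131 + 1392·x + 4512·x^2 + 6912·x^3 + 6912·x^4) + (4 - 80·x - 576·x^2 - 768·x^3)·Dx + (7 + 80·x + 352·x^2 + 768·x^3 + 768·x^4)·Dx^2  (order 2).
h: a_k = -2, 13, 15, -19/2, -335/4, 11223/40, -41853/40, 2291799/560, -35537553/2240, …
ICs: h(0) = -2, h′(0) = 13.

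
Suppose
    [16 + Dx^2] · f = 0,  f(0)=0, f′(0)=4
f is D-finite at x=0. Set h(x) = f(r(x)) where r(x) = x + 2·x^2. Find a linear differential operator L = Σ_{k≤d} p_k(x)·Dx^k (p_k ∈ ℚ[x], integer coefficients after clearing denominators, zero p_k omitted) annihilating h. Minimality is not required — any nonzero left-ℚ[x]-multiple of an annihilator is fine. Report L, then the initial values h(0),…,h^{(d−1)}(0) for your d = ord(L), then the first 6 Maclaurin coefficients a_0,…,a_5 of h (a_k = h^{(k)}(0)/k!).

f: a_k = 0, 4, 0, -32/3, 0, 128/15, …
Substitute x→r, Dx→(1/r')Dx; clear ⇒ L₀.
L = (16 + 192·x + 768·x^2 + 1024·x^3) - 4·Dx + (1 + 4·x)·Dx^2  (order 2).
h: a_k = 0, 4, 8, -32/3, -64, -1792/15, …
ICs: h(0) = 0, h′(0) = 4.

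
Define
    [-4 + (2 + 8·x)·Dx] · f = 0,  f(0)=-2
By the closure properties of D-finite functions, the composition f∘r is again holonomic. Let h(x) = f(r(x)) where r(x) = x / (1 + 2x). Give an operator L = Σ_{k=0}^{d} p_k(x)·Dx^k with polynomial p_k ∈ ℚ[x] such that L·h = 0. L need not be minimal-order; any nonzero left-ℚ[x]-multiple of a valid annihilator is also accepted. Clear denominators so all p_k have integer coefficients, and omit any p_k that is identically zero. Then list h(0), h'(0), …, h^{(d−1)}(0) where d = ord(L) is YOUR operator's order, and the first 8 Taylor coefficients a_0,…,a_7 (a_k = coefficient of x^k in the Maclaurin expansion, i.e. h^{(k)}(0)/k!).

f: a_k = -2, -4, 4, -8, 20, -56, 168, -528, …
f∘r: x↦r, Dx↦Dx/r' in L_f ⇒ L₀.
L = -2 + (1 + 8·x + 12·x^2)·Dx  (order 1).
h: a_k = -2, -4, 12, -40, 148, -600, 2616, -12048, …
ICs: h(0) = -2.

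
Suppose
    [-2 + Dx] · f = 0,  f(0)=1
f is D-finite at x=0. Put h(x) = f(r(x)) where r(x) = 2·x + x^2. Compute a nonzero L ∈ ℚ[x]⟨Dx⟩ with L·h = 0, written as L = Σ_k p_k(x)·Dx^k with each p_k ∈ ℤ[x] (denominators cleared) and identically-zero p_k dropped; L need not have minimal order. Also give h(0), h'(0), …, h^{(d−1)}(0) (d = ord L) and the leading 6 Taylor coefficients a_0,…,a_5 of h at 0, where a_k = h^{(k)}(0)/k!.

f: a_k = 1, 2, 2, 4/3, 2/3, 4/15, …
L₀ from L_f via x↦r, Dx↦r'^{-1}Dx.
L = (-4 - 4·x) + Dx  (order 1).
h: a_k = 1, 4, 10, 56/3, 86/3, 568/15, …
ICs: h(0) = 1.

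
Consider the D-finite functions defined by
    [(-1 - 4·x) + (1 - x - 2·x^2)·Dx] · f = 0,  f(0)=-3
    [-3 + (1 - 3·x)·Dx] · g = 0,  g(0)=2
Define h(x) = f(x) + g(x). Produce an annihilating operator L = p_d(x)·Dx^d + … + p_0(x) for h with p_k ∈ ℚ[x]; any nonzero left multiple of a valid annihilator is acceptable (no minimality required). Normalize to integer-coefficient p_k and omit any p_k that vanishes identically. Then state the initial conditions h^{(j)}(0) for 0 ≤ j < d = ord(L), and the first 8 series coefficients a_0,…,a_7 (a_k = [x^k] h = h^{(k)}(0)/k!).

L = (-36·x + 36·x^2 - 36·x^3) + (6 - 6·x - 30·x^2 + 54·x^3 - 72·x^4)·Dx + (-1 + 6·x - 12·x^2 + 8·x^3 + 9·x^4 - 18·x^5)·Dx^2  (order 2).
h: a_k = -1, 3, 9, 39, 129, 423, 1329, 4119, …
ICs: h(0) = -1, h′(0) = 3.

f: a_k = -3, -3, -9, -15, -33, -63, -129, -255, …
g: a_k = 2, 6, 18, 54, 162, 486, 1458, 4374, …
L₀ := lclm(L_f,L_g); ord L₀ ≤ 1+1.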